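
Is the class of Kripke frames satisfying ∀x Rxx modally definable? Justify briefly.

Definable; □p → p defines it

Yes: it is reflexivity, defined by the T schema □p → p.
Suppose □p→p is valid. At any x set V(p)={w : Rxw}. Then □p holds at x, so p holds at x, i.e. Rxx.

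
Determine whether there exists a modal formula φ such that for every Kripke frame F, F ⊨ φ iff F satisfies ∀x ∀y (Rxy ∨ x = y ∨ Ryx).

If a class were modally definable it would be closed under disjoint unions (Goldblatt–Thomason).
Take 4 disjoint single-world reflexive frames: each is trivially connected, but their disjoint union has 4 worlds with no edge between distinct components, so it is not connected.
Hence connectedness of R is not modally definable.

Not modally definable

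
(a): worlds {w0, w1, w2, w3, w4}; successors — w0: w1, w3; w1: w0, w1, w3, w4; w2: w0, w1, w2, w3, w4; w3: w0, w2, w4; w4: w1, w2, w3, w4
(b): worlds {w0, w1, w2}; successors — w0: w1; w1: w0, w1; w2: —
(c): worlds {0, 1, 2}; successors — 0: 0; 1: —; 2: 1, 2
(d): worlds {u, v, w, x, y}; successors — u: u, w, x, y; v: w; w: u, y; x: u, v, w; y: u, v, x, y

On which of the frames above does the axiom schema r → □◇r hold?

(b)

The schema corresponds to symmetry: ∀x ∀y (Rxy → Ryx).
(a): fails — Rw1w3 but not Rw3w1.
(b): condition met.
(c): fails — R21 but not R12.
(d): fails — Rxw but not Rwx.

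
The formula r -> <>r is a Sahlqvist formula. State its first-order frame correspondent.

Replacing r by ¬r and contraposing gives the equivalent schema □r → r.
Suppose □r→r is valid. At any x set V(r)={w : Rxw}. Then □r holds at x, so r holds at x, i.e. Rxx.
Conversely, any frame satisfying forall x Rxx validates the schema.
Frame condition: forall x Rxx.

Reflexivity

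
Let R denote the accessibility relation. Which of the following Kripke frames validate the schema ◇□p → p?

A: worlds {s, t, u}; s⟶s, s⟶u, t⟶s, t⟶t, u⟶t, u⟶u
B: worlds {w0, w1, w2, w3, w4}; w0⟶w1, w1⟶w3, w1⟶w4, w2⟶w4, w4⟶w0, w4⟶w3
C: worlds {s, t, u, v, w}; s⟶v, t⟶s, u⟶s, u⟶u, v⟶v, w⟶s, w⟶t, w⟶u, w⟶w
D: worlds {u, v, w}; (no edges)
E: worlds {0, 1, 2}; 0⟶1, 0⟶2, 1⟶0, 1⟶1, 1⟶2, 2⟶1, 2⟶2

D

This is the axiom for symmetry; its first-order frame correspondent is ∀x ∀y (Rxy → Ryx).
A: fails — Rut but not Rtu.
B: fails — Rw2w4 but not Rw4w2.
C: fails — Rwt but not Rtw.
D: holds.
E: fails — R02 but not R20.
Valid on: D.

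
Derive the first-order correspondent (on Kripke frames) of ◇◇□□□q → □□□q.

This is a Sahlqvist (Geach-type) schema ◇^2□^3q → □^3◇^0q.
First-order correspondent: ∀x ∀y ∀z ((xR²y ∧ xR³z) → ∃w (yR³w ∧ z = w)).

∀x ∀y ∀z ((xR²y ∧ xR³z) → ∃w (yR³w ∧ z = w))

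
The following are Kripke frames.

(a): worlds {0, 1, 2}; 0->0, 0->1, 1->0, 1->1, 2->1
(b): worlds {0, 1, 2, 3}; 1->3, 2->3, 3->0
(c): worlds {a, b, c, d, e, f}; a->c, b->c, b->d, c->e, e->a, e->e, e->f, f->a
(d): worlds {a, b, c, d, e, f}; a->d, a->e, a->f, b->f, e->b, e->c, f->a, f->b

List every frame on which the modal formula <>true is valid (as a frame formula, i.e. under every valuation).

(a)

The schema corresponds to seriality: forall x exists y Rxy.
(a): satisfies the condition.
(b): fails — world 0 has no successor.
(c): fails — world d has no successor.
(d): fails — world c has no successor.
Valid on: (a).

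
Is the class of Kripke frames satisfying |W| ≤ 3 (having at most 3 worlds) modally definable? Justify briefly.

Not definable by any modal formula

Any modally definable frame class is closed under disjoint unions.
Any modal formula valid on each of 4 disjoint one-world frames is valid on their disjoint union (validity is preserved under disjoint unions). Each one-world frame has |W|=1≤3, but the union has |W|=4.
So no modal formula (or set of formulas) defines exactly the |W|≤3 frames.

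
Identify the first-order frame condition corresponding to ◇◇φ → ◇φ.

transitivity

Replacing φ by ¬φ and contraposing gives the equivalent schema □φ → □□φ.
Suppose □φ→□□φ is valid. Take Rxy, Ryz and set V(φ)={w : Rxw}. Then □φ at x, so □□φ at x, so □φ at y, so φ at z, i.e. Rxz.
Conversely, on a frame with transitivity the schema holds at every world under every valuation.
So the correspondent is transitivity.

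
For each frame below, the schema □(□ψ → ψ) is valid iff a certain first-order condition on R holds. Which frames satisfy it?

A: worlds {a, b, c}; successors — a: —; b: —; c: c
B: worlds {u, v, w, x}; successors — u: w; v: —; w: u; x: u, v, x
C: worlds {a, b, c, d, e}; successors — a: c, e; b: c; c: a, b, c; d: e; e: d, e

The schema corresponds to shift-reflexivity: ∀x ∀y (Rxy → Ryy).
A: condition met.
B: fails — Rwu but not Ruu.
C: fails — Red but not Rdd.

A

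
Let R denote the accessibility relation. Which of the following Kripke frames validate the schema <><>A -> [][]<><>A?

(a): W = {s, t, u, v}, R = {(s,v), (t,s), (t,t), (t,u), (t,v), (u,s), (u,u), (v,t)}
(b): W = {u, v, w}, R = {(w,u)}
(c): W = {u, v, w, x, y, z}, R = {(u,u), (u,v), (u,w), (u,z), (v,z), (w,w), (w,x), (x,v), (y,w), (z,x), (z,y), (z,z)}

This is the axiom for a generalized confluence (Geach) condition; its first-order frame correspondent is forall x forall y forall z ((x R^2 y & x R^2 z) -> exists w (y = w & z R^2 w)).
(a): fails — tR²s, tR²s but no w with s=w and sR²w.
(b): condition met.
(c): fails — uR²u, uR²v but no t with u=t and vR²t.
Valid on: (b).

(b)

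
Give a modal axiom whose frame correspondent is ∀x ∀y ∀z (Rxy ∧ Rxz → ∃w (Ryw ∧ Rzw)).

◇□ψ → □◇ψ

The condition is convergence. The .2 schema ◇□ψ → □◇ψ defines it.
Suppose ◇□ψ→□◇ψ is valid. Take Rxy, Rxz and set V(ψ)={w : Ryw}. Then □ψ at y so ◇□ψ at x, so □◇ψ at x, so ◇ψ at z, giving w with Rzw and Ryw.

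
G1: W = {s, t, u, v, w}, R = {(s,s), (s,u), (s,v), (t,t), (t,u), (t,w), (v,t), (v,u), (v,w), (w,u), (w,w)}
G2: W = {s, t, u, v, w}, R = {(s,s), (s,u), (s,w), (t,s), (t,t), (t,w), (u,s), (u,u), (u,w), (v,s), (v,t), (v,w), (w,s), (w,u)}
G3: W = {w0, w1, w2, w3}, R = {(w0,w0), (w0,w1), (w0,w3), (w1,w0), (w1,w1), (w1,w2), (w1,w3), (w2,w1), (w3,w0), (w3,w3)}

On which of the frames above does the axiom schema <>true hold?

G2, G3

The schema corresponds to seriality: forall x exists y Rxy.
G1: fails — world u has no successor.
G2: satisfies the condition.
G3: satisfies the condition.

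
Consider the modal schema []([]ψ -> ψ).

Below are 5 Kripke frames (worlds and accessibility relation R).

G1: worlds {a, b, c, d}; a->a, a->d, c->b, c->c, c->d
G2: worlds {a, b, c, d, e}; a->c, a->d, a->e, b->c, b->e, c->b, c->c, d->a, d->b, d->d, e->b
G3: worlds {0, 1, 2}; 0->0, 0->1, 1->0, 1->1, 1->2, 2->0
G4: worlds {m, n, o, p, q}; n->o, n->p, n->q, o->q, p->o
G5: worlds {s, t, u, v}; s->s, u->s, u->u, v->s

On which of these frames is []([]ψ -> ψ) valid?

G5

This is the axiom for shift-reflexivity; its first-order frame correspondent is forall x forall y (Rxy -> Ryy).
G1: fails — Rcd but not Rdd.
G2: fails — Reb but not Rbb.
G3: fails — R12 but not R22.
G4: fails — Rno but not Roo.
G5: ✓.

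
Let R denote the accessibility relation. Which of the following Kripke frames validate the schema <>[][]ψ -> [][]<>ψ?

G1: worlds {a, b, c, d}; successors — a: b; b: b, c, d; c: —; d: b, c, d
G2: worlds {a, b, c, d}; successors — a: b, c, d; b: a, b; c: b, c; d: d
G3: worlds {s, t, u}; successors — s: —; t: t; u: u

This is the axiom for a generalized confluence (Geach) condition; its first-order frame correspondent is forall x forall y forall z ((xRy & x R^2 z) -> exists w (y R^2 w & zRw)).
G1: fails — aRb, aR²c but no w with bR²w and cRw.
G2: fails — aRc, aR²d but no w with cR²w and dRw.
G3: ✓.

G3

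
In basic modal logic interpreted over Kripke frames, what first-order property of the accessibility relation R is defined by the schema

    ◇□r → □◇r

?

Suppose ◇□r→□◇r is valid. Take Rxy, Rxz and set V(r)={w : Ryw}. Then □r at y so ◇□r at x, so □◇r at x, so ◇r at z, giving w with Rzw and Ryw.

convergence: ∀x ∀y ∀z (Rxy ∧ Rxz → ∃w (Ryw ∧ Rzw))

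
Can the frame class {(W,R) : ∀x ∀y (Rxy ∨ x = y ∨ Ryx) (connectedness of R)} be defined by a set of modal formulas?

No — not modally definable

Any modally definable frame class is closed under disjoint unions.
Take 2 disjoint single-world reflexive frames: each is trivially connected, but their disjoint union has 2 worlds with no edge between distinct components, so it is not connected.
So no modal formula (or set of formulas) defines exactly the connected frames.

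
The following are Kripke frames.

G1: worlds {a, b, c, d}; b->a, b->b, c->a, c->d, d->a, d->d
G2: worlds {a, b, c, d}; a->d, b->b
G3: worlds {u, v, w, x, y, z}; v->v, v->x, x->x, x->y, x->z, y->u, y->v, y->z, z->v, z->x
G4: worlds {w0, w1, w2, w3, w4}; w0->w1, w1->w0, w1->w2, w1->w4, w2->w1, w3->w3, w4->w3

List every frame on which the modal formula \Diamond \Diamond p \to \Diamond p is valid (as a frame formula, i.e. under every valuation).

Frame correspondent (Sahlqvist): \forall x \forall y (x R^2 y \to \exists w (y = w \wedge xRw)) — i.e. a generalized confluence (Geach) condition.
G1: condition met.
G2: condition met.
G3: fails — vR²y but no t with y=t and vRt.
G4: fails — w0R²w0 but no w with w0=w and w0Rw.

G1, G2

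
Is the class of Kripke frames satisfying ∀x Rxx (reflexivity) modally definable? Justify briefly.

Yes — defined by □p → p

This is a Sahlqvist condition; the T axiom □p → p defines it.
Suppose □p→p is valid. At any x set V(p)={w : Rxw}. Then □p holds at x, so p holds at x, i.e. Rxx.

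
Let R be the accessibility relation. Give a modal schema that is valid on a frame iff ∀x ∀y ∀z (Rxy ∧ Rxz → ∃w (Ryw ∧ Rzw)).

◇□ψ → □◇ψ

A defining formula is ◇□ψ → □◇ψ (the .2 axiom).
Suppose ◇□ψ→□◇ψ is valid. Take Rxy, Rxz and set V(ψ)={w : Ryw}. Then □ψ at y so ◇□ψ at x, so □◇ψ at x, so ◇ψ at z, giving w with Rzw and Ryw.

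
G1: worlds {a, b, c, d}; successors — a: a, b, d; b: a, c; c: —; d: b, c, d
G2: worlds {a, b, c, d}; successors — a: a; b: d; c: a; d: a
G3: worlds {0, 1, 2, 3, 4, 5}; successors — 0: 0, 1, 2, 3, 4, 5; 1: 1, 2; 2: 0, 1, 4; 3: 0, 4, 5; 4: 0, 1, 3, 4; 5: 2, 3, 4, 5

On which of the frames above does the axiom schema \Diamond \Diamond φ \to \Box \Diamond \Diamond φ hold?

G2

The schema corresponds to a generalized confluence (Geach) condition: \forall x \forall y \forall z ((x R^2 y \wedge xRz) \to \exists w (y = w \wedge z R^2 w)).
G1: fails — aR²c, aRb but no w with c=w and bR²w.
G2: ✓.
G3: fails — 0R²3, 0R1 but no w with 3=w and 1R²w.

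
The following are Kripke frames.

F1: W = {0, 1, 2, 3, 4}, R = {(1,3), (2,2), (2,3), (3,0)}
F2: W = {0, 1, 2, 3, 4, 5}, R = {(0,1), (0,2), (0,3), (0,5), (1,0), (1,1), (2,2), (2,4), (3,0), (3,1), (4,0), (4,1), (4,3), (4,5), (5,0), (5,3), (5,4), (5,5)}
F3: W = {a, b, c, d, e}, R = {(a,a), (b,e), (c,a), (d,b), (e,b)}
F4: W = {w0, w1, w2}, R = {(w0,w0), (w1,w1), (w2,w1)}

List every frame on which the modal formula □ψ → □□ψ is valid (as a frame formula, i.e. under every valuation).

F4

This is the axiom for transitivity; its first-order frame correspondent is ∀x ∀y ∀z (Rxy ∧ Ryz → Rxz).
F1: fails — R23 and R30 but not R20.
F2: fails — R10 and R02 but not R12.
F3: fails — Reb and Rbe but not Ree.
F4: condition met.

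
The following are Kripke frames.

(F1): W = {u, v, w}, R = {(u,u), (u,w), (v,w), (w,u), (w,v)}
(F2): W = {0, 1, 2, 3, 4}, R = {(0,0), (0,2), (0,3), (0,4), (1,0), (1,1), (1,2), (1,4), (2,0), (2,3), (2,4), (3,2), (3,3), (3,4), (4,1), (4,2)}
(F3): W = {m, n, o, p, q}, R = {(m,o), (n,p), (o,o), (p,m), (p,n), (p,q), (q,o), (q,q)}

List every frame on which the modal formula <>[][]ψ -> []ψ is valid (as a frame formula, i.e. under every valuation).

(F1), (F2)

The schema corresponds to a generalized confluence (Geach) condition: forall x forall y forall z ((xRy & xRz) -> exists w (y R^2 w & z = w)).
(F1): condition met.
(F2): condition met.
(F3): fails — pRm, pRm but no w with mR²w and m=w.
Valid on: (F1), (F2).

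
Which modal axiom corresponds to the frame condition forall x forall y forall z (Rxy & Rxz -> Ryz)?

◇ψ → □◇ψ

A defining formula is ◇ψ → □◇ψ (the 5 axiom).
Suppose ◇ψ→□◇ψ is valid. Take Rxy, Rxz and set V(ψ)={y}. Then ◇ψ at x, so □◇ψ at x, so ◇ψ at z, so some w with Rzw has ψ; w=y, i.e. Rzy. By symmetry of the argument, Ryz.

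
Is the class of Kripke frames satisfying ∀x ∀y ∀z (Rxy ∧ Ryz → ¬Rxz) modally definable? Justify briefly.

Not modally definable

Any modally definable frame class is closed under surjective bounded morphisms.
The 3-cycle (worlds s,t,u with s→t→u→s) is intransitive. Mapping every world to a single reflexive point • is a surjective bounded morphism; the reflexive point is not intransitive (R••∧R•• but R••).
Hence intransitivity is not modally definable.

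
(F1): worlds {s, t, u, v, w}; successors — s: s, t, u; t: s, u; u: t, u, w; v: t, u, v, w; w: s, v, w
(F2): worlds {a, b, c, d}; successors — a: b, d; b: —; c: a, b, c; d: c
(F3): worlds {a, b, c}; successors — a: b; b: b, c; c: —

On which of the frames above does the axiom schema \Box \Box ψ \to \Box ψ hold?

(F1), (F3)

Frame correspondent (Sahlqvist): \forall x \forall y (Rxy \to \exists z (Rxz \wedge Rzy)) — i.e. density.
(F1): ✓.
(F2): fails — Rab but no z with Raz and Rzb.
(F3): ✓.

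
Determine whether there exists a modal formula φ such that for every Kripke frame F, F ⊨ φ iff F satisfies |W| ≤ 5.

Any modally definable frame class is closed under disjoint unions.
Any modal formula valid on each of 6 disjoint one-world frames is valid on their disjoint union (validity is preserved under disjoint unions). Each one-world frame has |W|=1≤5, but the union has |W|=6.
So the class is not modally definable.

Not definable by any modal formula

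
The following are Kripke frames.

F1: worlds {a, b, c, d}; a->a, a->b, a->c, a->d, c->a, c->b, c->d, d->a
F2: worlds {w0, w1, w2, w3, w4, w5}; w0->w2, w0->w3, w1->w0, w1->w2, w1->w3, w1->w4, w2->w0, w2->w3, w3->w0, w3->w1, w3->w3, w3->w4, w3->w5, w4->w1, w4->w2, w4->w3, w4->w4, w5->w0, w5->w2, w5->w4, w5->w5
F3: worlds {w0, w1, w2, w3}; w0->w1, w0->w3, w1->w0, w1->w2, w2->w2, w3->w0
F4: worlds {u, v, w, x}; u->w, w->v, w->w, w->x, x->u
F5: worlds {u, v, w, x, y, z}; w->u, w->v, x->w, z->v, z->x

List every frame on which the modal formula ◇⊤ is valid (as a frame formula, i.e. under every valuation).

The schema corresponds to seriality: ∀x ∃y Rxy.
F1: fails — world b has no successor.
F2: condition met.
F3: condition met.
F4: fails — world v has no successor.
F5: fails — world u has no successor.

F2, F3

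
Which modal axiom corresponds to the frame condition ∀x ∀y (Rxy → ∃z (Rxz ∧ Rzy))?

□□r → □r

The condition is density. The C4 schema □□r → □r defines it.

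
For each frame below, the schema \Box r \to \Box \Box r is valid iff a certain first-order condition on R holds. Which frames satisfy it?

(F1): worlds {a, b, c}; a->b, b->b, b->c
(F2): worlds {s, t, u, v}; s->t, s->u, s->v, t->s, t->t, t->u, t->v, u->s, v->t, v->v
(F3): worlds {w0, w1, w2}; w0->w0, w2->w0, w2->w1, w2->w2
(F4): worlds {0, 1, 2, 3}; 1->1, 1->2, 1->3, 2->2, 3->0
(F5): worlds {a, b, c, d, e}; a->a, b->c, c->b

Frame correspondent (Sahlqvist): \forall x \forall y \forall z (Rxy \wedge Ryz \to Rxz) — i.e. transitivity.
(F1): fails — Rab and Rbc but not Rac.
(F2): fails — Rus and Rsv but not Ruv.
(F3): condition met.
(F4): fails — R13 and R30 but not R10.
(F5): fails — Rbc and Rcb but not Rbb.

(F3)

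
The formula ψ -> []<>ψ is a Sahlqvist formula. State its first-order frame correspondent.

Suppose ψ→□◇ψ is valid. Take Rxy and set V(ψ)={x}. Then ψ at x, so □◇ψ at x, so ◇ψ at y, so some z with Ryz has ψ; z=x, i.e. Ryx.

symmetry: forall x forall y (Rxy -> Ryx)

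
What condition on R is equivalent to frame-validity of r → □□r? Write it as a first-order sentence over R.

∀x ∀z (xR²z → ∃w (x = w ∧ z = w))

This is a Sahlqvist (Geach-type) schema ◇^0□^0r → □^2◇^0r.
Minimal-valuation argument: fix x; take any y with xR^0y and any z with xR^2z. Set V(r) to the set of worlds R-reachable from y in exactly 0 steps. Then □^0r holds at y, so the antecedent holds at x; validity forces ◇^0r at z, giving a w with zR^0w and yR^0w.
First-order correspondent: ∀x ∀z (xR²z → ∃w (x = w ∧ z = w)).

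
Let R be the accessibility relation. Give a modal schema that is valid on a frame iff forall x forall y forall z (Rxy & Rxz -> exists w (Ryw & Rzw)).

◇□r → □◇r

This is convergence; the standard corresponding axiom is .2: ◇□r → □◇r.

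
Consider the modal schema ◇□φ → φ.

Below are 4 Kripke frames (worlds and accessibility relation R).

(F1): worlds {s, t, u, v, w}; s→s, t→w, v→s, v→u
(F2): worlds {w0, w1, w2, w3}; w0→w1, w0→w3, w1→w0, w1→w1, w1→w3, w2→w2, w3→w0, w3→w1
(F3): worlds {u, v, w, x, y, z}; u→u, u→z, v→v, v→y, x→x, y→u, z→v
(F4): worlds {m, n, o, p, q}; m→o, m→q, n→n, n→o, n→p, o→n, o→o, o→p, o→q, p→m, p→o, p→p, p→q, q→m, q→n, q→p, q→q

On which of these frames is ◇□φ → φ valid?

(F2)

The schema corresponds to symmetry: ∀x ∀y (Rxy → Ryx).
(F1): fails — Rvu but not Ruv.
(F2): ✓.
(F3): fails — Ruz but not Rzu.
(F4): fails — Rpm but not Rmp.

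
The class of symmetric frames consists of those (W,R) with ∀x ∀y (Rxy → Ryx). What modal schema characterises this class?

r → □◇r

The condition is symmetry. The B schema r → □◇r defines it.
Suppose r→□◇r is valid. Take Rxy and set V(r)={x}. Then r at x, so □◇r at x, so ◇r at y, so some z with Ryz has r; z=x, i.e. Ryx.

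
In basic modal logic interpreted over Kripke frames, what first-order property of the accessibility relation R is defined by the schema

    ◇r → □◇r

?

the Euclidean property: ∀x ∀y ∀z (Rxy ∧ Rxz → Ryz)

Suppose ◇r→□◇r is valid. Take Rxy, Rxz and set V(r)={y}. Then ◇r at x, so □◇r at x, so ◇r at z, so some w with Rzw has r; w=y, i.e. Rzy. By symmetry of the argument, Ryz.
Conversely, on a frame with the Euclidean property the schema holds at every world under every valuation.
Frame condition: ∀x ∀y ∀z (Rxy ∧ Rxz → Ryz).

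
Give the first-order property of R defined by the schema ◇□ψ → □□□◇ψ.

∀x ∀y ∀z ((xRy ∧ xR³z) → ∃w (yRw ∧ zRw))

This is a Sahlqvist (Geach-type) schema ◇^1□^1ψ → □^3◇^1ψ.
Minimal-valuation argument: fix x; take any y with xR^1y and any z with xR^3z. Set V(ψ) to the set of worlds R-reachable from y in exactly 1 step. Then □^1ψ holds at y, so the antecedent holds at x; validity forces ◇^1ψ at z, giving a w with zR^1w and yR^1w.
First-order correspondent: ∀x ∀y ∀z ((xRy ∧ xR³z) → ∃w (yRw ∧ zRw)).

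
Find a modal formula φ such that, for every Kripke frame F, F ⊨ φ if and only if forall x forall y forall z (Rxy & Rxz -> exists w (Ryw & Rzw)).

◇□p → □◇p

A defining formula is ◇□p → □◇p (the .2 axiom).
Suppose ◇□p→□◇p is valid. Take Rxy, Rxz and set V(p)={w : Ryw}. Then □p at y so ◇□p at x, so □◇p at x, so ◇p at z, giving w with Rzw and Ryw.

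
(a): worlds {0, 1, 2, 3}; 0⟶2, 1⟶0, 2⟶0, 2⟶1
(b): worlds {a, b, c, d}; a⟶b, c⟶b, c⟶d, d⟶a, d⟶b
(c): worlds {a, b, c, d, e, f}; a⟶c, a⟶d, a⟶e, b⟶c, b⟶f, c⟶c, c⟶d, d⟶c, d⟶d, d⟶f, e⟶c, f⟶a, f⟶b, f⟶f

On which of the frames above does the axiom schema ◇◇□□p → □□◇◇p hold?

(c)

The schema corresponds to a generalized confluence (Geach) condition: ∀x ∀y ∀z ((xR²y ∧ xR²z) → ∃w (yR²w ∧ zR²w)).
(a): fails — 0R²0, 0R²1 but no w with 0R²w and 1R²w.
(b): fails — cR²a, cR²a but no w with aR²w and aR²w.
(c): holds.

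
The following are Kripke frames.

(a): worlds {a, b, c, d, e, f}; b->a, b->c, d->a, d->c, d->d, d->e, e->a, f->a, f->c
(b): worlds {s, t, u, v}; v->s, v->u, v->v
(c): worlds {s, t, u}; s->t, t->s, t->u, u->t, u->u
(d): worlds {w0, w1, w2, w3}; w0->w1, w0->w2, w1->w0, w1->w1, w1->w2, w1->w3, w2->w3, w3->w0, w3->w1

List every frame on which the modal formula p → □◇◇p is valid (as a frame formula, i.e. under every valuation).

Frame correspondent (Sahlqvist): ∀x ∀z (xRz → ∃w (x = w ∧ zR²w)) — i.e. a generalized confluence (Geach) condition.
(a): fails — bRa but no w with b=w and aR²w.
(b): fails — vRs but no w with v=w and sR²w.
(c): fails — sRt but no w with s=w and tR²w.
(d): condition met.
Valid on: (d).

(d)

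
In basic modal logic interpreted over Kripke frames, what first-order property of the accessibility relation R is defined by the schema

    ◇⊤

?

seriality

◇⊤ holds at w iff w has a successor, so frame-validity of ◇⊤ is exactly seriality. Equivalently via □r → ◇r:
Suppose □r→◇r is valid. At any x set V(r)=W. Then □r at x, so ◇r at x, so x has a successor.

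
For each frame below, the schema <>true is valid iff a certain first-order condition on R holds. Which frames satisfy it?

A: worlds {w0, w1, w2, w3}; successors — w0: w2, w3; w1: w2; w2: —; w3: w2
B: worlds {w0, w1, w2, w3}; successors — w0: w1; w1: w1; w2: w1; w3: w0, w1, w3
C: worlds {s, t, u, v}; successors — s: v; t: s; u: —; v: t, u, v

This is the axiom for seriality; its first-order frame correspondent is forall x exists y Rxy.
A: fails — world w2 has no successor.
B: condition met.
C: fails — world u has no successor.

B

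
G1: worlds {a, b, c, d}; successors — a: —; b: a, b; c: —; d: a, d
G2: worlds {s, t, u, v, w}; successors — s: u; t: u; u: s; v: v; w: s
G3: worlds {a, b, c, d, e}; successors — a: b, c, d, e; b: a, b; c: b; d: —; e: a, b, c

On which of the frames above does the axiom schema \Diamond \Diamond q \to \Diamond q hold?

G1

The schema corresponds to transitivity: \forall x \forall y \forall z (Rxy \wedge Ryz \to Rxz).
G1: ✓.
G2: fails — Rus and Rsu but not Ruu.
G3: fails — Rea and Rae but not Ree.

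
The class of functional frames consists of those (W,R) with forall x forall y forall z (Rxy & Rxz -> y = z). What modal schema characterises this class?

This is partial functionality; the standard corresponding axiom is CD: ◇s → □s.
Suppose ◇s→□s is valid. Take Rxy, Rxz and set V(s)={y}. Then ◇s at x, so □s at x, so s at z, i.e. z=y.

◇s → □s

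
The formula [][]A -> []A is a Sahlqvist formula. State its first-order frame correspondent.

Suppose □□A→□A is valid. Take Rxy and set V(A)={w : xR²w}. Then □□A at x, so □A at x, so A at y, i.e. ∃z(Rxz∧Rzy).
The converse is a direct semantic check.
Frame condition: forall x forall y (Rxy -> exists z (Rxz & Rzy)).

density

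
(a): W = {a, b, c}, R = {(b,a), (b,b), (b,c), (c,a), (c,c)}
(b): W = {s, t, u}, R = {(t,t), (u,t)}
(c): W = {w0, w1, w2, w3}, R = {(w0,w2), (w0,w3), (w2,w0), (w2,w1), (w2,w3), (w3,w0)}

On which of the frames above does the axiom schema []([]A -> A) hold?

(b)

The schema corresponds to shift-reflexivity: forall x forall y (Rxy -> Ryy).
(a): fails — Rba but not Raa.
(b): ✓.
(c): fails — Rw3w0 but not Rw0w0.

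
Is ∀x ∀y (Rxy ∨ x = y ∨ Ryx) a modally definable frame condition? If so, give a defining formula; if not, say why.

No — not modally definable

If a class were modally definable it would be closed under disjoint unions (Goldblatt–Thomason).
Take 4 disjoint single-world reflexive frames: each is trivially connected, but their disjoint union has 4 worlds with no edge between distinct components, so it is not connected.
So no modal formula (or set of formulas) defines exactly the connected frames.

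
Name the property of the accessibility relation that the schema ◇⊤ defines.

◇⊤ holds at w iff w has a successor, so frame-validity of ◇⊤ is exactly seriality. Equivalently via □p → ◇p:
Suppose □p→◇p is valid. At any x set V(p)=W. Then □p at x, so ◇p at x, so x has a successor.
Conversely, any frame satisfying ∀x ∃y Rxy validates the schema.
So the correspondent is seriality.

Seriality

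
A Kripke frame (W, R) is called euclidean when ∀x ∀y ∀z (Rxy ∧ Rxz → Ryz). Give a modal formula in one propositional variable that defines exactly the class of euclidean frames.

◇s → □◇s

The condition is the Euclidean property. The 5 schema ◇s → □◇s defines it.
Suppose ◇s→□◇s is valid. Take Rxy, Rxz and set V(s)={y}. Then ◇s at x, so □◇s at x, so ◇s at z, so some w with Rzw has s; w=y, i.e. Rzy. By symmetry of the argument, Ryz.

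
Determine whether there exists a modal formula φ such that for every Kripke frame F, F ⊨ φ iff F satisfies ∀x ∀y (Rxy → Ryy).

Yes: it is shift-reflexivity, defined by the T□ schema □(□p → p).

Definable; □(□p → p) defines it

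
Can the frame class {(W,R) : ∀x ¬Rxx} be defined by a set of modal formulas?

Not modally definable

Modal frame validity is preserved under surjective bounded morphisms.
The 3-cycle (worlds 0,1,2 with 0→1→2→0) is irreflexive, and the map sending every world to a single reflexive point • is a surjective bounded morphism (forth: every edge maps to (•,•); back: every world has a successor). So any modal formula valid on the 3-cycle is also valid on the reflexive point, which is not irreflexive.
So the class is not modally definable.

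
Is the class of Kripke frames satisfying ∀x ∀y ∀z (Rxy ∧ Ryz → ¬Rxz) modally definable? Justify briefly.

No

If a class were modally definable it would be closed under surjective bounded morphisms (Goldblatt–Thomason).
The 7-cycle (worlds w0,w1,w2,w3,w4,w5,w6 with w0→w1→w2→w3→w4→w5→w6→w0) is intransitive. Mapping every world to a single reflexive point • is a surjective bounded morphism; the reflexive point is not intransitive (R••∧R•• but R••).
So the class is not modally definable.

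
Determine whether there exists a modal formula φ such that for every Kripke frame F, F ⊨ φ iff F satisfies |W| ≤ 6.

Not modally definable

Modal frame validity is preserved under disjoint unions.
Any modal formula valid on each of 7 disjoint one-world frames is valid on their disjoint union (validity is preserved under disjoint unions). Each one-world frame has |W|=1≤6, but the union has |W|=7.
Hence having at most 6 worlds is not modally definable.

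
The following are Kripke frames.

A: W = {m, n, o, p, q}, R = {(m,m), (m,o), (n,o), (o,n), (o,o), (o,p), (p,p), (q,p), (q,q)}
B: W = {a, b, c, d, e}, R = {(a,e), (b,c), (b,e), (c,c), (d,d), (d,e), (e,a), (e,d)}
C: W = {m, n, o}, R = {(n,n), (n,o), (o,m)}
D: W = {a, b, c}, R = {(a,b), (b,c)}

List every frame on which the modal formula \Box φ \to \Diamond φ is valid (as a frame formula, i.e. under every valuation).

A, B

Frame correspondent (Sahlqvist): \forall x \exists y Rxy — i.e. seriality.
A: satisfies the condition.
B: satisfies the condition.
C: fails — world m has no successor.
D: fails — world c has no successor.
Valid on: A, B.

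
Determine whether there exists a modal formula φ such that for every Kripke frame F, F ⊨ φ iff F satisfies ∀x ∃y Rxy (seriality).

Definable; □q → ◇q defines it

This is a Sahlqvist condition; the D axiom □q → ◇q defines it.
Suppose □q→◇q is valid. At any x set V(q)=W. Then □q at x, so ◇q at x, so x has a successor.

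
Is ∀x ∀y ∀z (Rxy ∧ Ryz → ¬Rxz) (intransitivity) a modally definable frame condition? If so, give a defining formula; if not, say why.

If a class were modally definable it would be closed under surjective bounded morphisms (Goldblatt–Thomason).
The 7-cycle (worlds s,t,u,v,w,x,y with s→t→u→v→w→x→y→s) is intransitive. Mapping every world to a single reflexive point • is a surjective bounded morphism; the reflexive point is not intransitive (R••∧R•• but R••).
So no modal formula (or set of formulas) defines exactly the intransitive frames.

No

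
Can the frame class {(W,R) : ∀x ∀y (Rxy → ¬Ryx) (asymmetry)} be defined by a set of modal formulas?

No

If a class were modally definable it would be closed under surjective bounded morphisms (Goldblatt–Thomason).
The 5-cycle (worlds s,t,u,v,w with s→t→u→v→w→s) is asymmetric. Mapping every world to a single reflexive point • is a surjective bounded morphism, and the reflexive point is not asymmetric (R•• but asymmetry requires ¬R••).
Hence asymmetry is not modally definable.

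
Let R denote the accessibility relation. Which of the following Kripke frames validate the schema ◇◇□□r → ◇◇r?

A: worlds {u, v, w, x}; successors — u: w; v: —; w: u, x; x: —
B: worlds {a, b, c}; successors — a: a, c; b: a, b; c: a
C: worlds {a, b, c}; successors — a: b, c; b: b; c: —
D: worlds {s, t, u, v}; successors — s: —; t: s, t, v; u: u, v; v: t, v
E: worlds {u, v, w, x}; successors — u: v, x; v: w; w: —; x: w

B, C

The schema corresponds to a generalized confluence (Geach) condition: ∀x ∀y (xR²y → ∃w (yR²w ∧ xR²w)).
A: fails — uR²x but no t with xR²t and uR²t.
B: ✓.
C: ✓.
D: fails — tR²s but no w with sR²w and tR²w.
E: fails — uR²w but no t with wR²t and uR²t.
Valid on: B, C.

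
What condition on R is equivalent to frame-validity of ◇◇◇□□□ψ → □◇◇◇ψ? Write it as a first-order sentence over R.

∀x ∀y ∀z ((xR³y ∧ xRz) → ∃w (yR³w ∧ zR³w))

This is a Sahlqvist (Geach-type) schema ◇^3□^3ψ → □^1◇^3ψ.
Minimal-valuation argument: fix x; take any y with xR^3y and any z with xR^1z. Set V(ψ) to the set of worlds R-reachable from y in exactly 3 steps. Then □^3ψ holds at y, so the antecedent holds at x; validity forces ◇^3ψ at z, giving a w with zR^3w and yR^3w.
First-order correspondent: ∀x ∀y ∀z ((xR³y ∧ xRz) → ∃w (yR³w ∧ zR³w)).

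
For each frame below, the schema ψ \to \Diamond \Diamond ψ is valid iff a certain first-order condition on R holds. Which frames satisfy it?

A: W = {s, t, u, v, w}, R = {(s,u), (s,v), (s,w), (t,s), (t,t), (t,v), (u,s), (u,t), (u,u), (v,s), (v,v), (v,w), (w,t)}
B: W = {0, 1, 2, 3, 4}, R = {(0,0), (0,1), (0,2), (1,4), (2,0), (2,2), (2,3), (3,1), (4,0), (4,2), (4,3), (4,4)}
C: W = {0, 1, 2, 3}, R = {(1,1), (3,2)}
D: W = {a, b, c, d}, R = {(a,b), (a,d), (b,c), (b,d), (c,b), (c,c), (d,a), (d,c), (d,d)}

This is the axiom for a generalized confluence (Geach) condition; its first-order frame correspondent is \forall x \exists w (x = w \wedge x R^2 w).
A: fails — at w but no w* with w=w* and wR²w*.
B: fails — at 1 but no w with 1=w and 1R²w.
C: fails — at 0 but no w with 0=w and 0R²w.
D: holds.

D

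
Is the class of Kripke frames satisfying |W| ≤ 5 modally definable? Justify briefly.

No

Any modally definable frame class is closed under disjoint unions.
Any modal formula valid on each of 6 disjoint one-world frames is valid on their disjoint union (validity is preserved under disjoint unions). Each one-world frame has |W|=1≤5, but the union has |W|=6.
So no modal formula (or set of formulas) defines exactly the |W|≤5 frames.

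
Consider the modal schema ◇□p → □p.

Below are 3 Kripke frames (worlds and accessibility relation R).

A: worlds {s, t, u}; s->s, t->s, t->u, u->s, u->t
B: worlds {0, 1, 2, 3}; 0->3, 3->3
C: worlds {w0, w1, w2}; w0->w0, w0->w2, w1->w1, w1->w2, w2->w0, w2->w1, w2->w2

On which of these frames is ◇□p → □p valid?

B

This is the axiom for the Euclidean property; its first-order frame correspondent is ∀x ∀y ∀z (Rxy ∧ Rxz → Ryz).
A: fails — Rts and Rtu but not Rsu.
B: holds.
C: fails — Rw2w1 and Rw2w0 but not Rw1w0.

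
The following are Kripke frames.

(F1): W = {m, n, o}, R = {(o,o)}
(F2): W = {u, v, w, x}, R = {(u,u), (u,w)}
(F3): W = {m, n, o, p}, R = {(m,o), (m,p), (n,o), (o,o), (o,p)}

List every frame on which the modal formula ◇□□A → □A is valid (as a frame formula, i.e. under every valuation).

(F1)

The schema corresponds to a generalized confluence (Geach) condition: ∀x ∀y ∀z ((xRy ∧ xRz) → ∃w (yR²w ∧ z = w)).
(F1): holds.
(F2): fails — uRw, uRu but no t with wR²t and u=t.
(F3): fails — mRp, mRo but no w with pR²w and o=w.
Valid on: (F1).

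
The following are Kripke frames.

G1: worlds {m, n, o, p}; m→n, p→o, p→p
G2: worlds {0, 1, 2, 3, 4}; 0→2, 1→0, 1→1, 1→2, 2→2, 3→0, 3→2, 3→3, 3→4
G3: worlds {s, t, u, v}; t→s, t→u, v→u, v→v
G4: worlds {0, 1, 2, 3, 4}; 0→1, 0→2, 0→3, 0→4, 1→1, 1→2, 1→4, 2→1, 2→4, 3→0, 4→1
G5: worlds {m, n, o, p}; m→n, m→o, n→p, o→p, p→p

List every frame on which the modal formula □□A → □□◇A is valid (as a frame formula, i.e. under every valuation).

The schema corresponds to a generalized confluence (Geach) condition: ∀x ∀z (xR²z → ∃w (xR²w ∧ zRw)).
G1: fails — pR²o but no w with pR²w and oRw.
G2: fails — 3R²4 but no w with 3R²w and 4Rw.
G3: fails — vR²u but no w with vR²w and uRw.
G4: fails — 3R²3 but no w with 3R²w and 3Rw.
G5: satisfies the condition.

G5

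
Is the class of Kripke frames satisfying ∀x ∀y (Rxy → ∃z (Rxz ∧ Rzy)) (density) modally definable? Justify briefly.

This is a Sahlqvist condition; the C4 axiom □□r → □r defines it.
Suppose □□r→□r is valid. Take Rxy and set V(r)={w : xR²w}. Then □□r at x, so □r at x, so r at y, i.e. ∃z(Rxz∧Rzy).

Definable; □□r → □r defines it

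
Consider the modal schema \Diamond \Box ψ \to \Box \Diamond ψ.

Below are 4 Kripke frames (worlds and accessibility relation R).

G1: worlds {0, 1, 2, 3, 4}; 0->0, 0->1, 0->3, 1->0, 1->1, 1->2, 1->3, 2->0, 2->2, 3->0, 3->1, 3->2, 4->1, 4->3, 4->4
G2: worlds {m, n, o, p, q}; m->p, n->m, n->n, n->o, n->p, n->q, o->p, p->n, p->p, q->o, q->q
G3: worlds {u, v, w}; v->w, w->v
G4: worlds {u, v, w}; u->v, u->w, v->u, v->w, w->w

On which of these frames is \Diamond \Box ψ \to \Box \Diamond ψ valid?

G1, G3, G4

This is the axiom for convergence; its first-order frame correspondent is \forall x \forall y \forall z (Rxy \wedge Rxz \to \exists w (Ryw \wedge Rzw)).
G1: ✓.
G2: fails — Rno and Rnq but o and q have no common successor.
G3: ✓.
G4: ✓.
Valid on: G1, G3, G4.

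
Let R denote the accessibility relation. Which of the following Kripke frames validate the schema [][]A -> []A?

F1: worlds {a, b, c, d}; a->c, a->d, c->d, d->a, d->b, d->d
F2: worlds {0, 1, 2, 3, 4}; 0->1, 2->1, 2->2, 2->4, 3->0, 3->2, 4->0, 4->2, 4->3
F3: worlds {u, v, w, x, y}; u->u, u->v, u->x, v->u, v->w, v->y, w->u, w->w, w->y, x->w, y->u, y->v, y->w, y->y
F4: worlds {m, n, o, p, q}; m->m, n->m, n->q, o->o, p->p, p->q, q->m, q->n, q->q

F3, F4

The schema corresponds to density: forall x forall y (Rxy -> exists z (Rxz & Rzy)).
F1: fails — Rac but no z with Raz and Rzc.
F2: fails — R43 but no z with R4z and Rz3.
F3: holds.
F4: holds.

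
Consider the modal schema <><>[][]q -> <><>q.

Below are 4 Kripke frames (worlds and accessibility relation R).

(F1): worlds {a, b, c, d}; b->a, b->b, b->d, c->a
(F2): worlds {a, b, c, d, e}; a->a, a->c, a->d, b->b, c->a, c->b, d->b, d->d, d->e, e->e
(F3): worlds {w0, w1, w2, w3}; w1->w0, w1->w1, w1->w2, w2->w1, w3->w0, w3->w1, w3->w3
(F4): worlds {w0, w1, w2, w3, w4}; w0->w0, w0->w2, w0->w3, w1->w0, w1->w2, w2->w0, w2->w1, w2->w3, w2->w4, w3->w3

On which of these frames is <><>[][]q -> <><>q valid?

The schema corresponds to a generalized confluence (Geach) condition: forall x forall y (x R^2 y -> exists w (y R^2 w & x R^2 w)).
(F1): fails — bR²a but no w with aR²w and bR²w.
(F2): ✓.
(F3): fails — w1R²w0 but no w with w0R²w and w1R²w.
(F4): fails — w0R²w4 but no w with w4R²w and w0R²w.
Valid on: (F2).

(F2)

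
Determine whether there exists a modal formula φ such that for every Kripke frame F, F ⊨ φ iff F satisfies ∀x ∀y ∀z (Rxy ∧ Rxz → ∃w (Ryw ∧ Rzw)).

Definable; ◇□p → □◇p defines it

Yes: it is convergence, defined by the .2 schema ◇□p → □◇p.
Suppose ◇□p→□◇p is valid. Take Rxy, Rxz and set V(p)={w : Ryw}. Then □p at y so ◇□p at x, so □◇p at x, so ◇p at z, giving w with Rzw and Ryw.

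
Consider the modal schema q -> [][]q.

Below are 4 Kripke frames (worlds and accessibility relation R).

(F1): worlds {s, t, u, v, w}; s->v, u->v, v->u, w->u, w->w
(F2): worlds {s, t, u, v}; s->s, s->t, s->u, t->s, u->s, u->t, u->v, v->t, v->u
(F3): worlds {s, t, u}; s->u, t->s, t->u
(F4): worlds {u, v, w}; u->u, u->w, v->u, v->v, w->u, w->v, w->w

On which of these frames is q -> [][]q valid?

none

Frame correspondent (Sahlqvist): forall x forall z (x R^2 z -> exists w (x = w & z = w)) — i.e. a generalized confluence (Geach) condition.
(F1): fails — sR²u but s ≠ u.
(F2): fails — sR²t but s ≠ t.
(F3): fails — tR²u but t ≠ u.
(F4): fails — uR²v but u ≠ v.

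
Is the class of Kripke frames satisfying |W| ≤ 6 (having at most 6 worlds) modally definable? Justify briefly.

No

If a class were modally definable it would be closed under disjoint unions (Goldblatt–Thomason).
Any modal formula valid on each of 7 disjoint one-world frames is valid on their disjoint union (validity is preserved under disjoint unions). Each one-world frame has |W|=1≤6, but the union has |W|=7.
So the class is not modally definable.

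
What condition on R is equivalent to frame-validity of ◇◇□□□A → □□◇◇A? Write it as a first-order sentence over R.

This is a Sahlqvist (Geach-type) schema ◇^2□^3A → □^2◇^2A.
Minimal-valuation argument: fix x; take any y with xR^2y and any z with xR^2z. Set V(A) to the set of worlds R-reachable from y in exactly 3 steps. Then □^3A holds at y, so the antecedent holds at x; validity forces ◇^2A at z, giving a w with zR^2w and yR^3w.
First-order correspondent: ∀x ∀y ∀z ((xR²y ∧ xR²z) → ∃w (yR³w ∧ zR²w)).

∀x ∀y ∀z ((xR²y ∧ xR²z) → ∃w (yR³w ∧ zR²w))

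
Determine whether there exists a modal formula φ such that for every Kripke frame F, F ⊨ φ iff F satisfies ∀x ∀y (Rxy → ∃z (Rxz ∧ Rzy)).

This is a Sahlqvist condition; the C4 axiom □□p → □p defines it.
Suppose □□p→□p is valid. Take Rxy and set V(p)={w : xR²w}. Then □□p at x, so □p at x, so p at y, i.e. ∃z(Rxz∧Rzy).

Yes, by □□p → □p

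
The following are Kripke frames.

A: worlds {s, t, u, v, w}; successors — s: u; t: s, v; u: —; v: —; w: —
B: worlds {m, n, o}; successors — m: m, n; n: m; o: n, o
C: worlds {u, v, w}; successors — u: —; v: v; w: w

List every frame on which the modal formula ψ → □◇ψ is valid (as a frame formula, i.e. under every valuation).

This is the axiom for symmetry; its first-order frame correspondent is ∀x ∀y (Rxy → Ryx).
A: fails — Rsu but not Rus.
B: fails — Ron but not Rno.
C: ✓.

C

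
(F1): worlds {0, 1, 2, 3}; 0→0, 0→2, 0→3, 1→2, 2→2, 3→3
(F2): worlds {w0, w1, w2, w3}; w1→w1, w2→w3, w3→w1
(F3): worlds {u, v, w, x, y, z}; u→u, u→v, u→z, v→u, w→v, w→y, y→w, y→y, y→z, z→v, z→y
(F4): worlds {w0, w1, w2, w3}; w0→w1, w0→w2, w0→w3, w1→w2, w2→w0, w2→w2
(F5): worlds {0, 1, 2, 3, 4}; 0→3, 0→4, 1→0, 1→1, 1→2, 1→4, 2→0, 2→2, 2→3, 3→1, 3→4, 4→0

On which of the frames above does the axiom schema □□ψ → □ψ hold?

(F1)

Frame correspondent (Sahlqvist): ∀x ∀y (Rxy → ∃z (Rxz ∧ Rzy)) — i.e. density.
(F1): holds.
(F2): fails — Rw2w3 but no z with Rw2z and Rzw3.
(F3): fails — Rzv but no t with Rzt and Rtv.
(F4): fails — Rw0w1 but no z with Rw0z and Rzw1.
(F5): fails — R40 but no z with R4z and Rz0.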